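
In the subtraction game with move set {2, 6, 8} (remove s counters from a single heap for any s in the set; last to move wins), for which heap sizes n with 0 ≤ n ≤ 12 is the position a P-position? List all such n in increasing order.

0, 1, 4, 5

Compute g(0), g(1), … for moves {2, 6, 8}:
g(0) = mex{} = 0
g(1) = mex{} = 0
g(2) = mex{0} = 1
g(3) = mex{0} = 1
g(4) = mex{1} = 0
g(5) = mex{1} = 0
g(6) = mex{0} = 1
g(7) = mex{0} = 1
g(8) = mex{0,1} = 2
g(9) = mex{0,1} = 2
g(10) = mex{0,1,2} = 3
g(11) = mex{0,1,2} = 3
g(12) = mex{0,1,3} = 2
The P-positions (g = 0) in 0..12 are 0, 1, 4, 5.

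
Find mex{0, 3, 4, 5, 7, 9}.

1

0 is in the set but 1 is not, so the mex is 1.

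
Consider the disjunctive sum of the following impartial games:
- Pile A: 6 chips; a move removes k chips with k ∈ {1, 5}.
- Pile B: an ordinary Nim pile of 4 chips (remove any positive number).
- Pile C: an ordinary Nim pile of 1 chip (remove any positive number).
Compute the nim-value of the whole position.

5

Build the Grundy sequence for pile A with g(k) = mex{g(k−s) : s ∈ {1, 5}, s ≤ k}:
k:     0  1  2  3  4  5  6
g(k):  0  1  0  1  0  1  0
So g(6) = 0.
Pile B is a plain Nim pile of size 4, so its Grundy value is 4.
Pile C is a plain Nim pile of size 1, so its Grundy value is 1.
The value of a disjunctive sum is the nim-sum of the parts.
Combined value = 0 XOR 4 XOR 1 = 5.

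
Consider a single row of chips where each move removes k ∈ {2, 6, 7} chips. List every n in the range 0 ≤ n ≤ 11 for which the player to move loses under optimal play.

Compute g(0), g(1), … for moves {2, 6, 7}:
g(0) = mex{} = 0
g(1) = mex{} = 0
g(2) = mex{0} = 1
g(3) = mex{0} = 1
g(4) = mex{1} = 0
g(5) = mex{1} = 0
g(6) = mex{0} = 1
g(7) = mex{0} = 1
g(8) = mex{0,1} = 2
g(9) = mex{1} = 0
g(10) = mex{0,1,2} = 3
g(11) = mex{0} = 1
The P-positions (g = 0) in 0..11 are 0, 1, 4, 5, 9.

0, 1, 4, 5, 9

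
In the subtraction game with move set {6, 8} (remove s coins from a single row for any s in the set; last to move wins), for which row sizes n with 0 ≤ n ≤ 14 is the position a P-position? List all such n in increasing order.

0, 1, 2, 3, 4, 5, 14

Build the Grundy sequence with g(k) = mex{g(k−s) : s ∈ {6, 8}, s ≤ k}:
g(0) = mex{} = 0
g(1) = mex{} = 0
g(2) = mex{} = 0
g(3) = mex{} = 0
g(4) = mex{} = 0
g(5) = mex{} = 0
g(6) = mex{0} = 1
g(7) = mex{0} = 1
g(8) = mex{0} = 1
g(9) = mex{0} = 1
g(10) = mex{0} = 1
g(11) = mex{0} = 1
g(12) = mex{0,1} = 2
g(13) = mex{0,1} = 2
g(14) = mex{1} = 0
The P-positions (g = 0) in 0..14 are 0, 1, 2, 3, 4, 5, 14.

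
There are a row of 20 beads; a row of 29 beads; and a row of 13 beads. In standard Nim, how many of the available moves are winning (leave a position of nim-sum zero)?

3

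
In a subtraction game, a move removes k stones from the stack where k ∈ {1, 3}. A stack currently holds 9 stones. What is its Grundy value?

1

Grundy values for subtraction set {1, 3}:
k:     0  1  2  3  4  5  6  7  8  9
g(k):  0  1  0  1  0  1  0  1  0  1
So g(9) = 1.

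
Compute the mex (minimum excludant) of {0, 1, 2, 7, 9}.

The values 0, 1, 2 are all present; 3 is the first non-negative integer missing from the set.

3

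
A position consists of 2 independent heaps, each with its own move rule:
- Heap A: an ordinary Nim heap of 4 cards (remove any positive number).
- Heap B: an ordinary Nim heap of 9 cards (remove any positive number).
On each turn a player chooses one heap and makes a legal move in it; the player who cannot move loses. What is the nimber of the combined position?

Heap A is a plain Nim heap of size 4, so its Grundy value is 4.
Heap B is a plain Nim heap of size 9, so its Grundy value is 9.
The value of a disjunctive sum is the nim-sum of the parts.
Combined value = 4 XOR 9 = 13.

13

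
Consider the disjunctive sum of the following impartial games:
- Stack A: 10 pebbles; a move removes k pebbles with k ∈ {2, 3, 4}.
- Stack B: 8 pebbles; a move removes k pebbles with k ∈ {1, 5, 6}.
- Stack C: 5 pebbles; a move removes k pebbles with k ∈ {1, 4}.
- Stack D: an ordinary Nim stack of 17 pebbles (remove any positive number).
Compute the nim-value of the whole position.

For stack A, compute g(0), g(1), … with moves {2, 3, 4}:
k:     0  1  2  3  4  5  6  7  8  9 10
g(k):  0  0  1  1  2  2  0  0  1  1  2
So g(10) = 2.
For stack B, compute g(0), g(1), … with moves {1, 5, 6}:
g(0) = mex{} = 0
g(1) = mex{0} = 1
g(2) = mex{1} = 0
g(3) = mex{0} = 1
g(4) = mex{1} = 0
g(5) = mex{0} = 1
g(6) = mex{0,1} = 2
g(7) = mex{0,1,2} = 3
g(8) = mex{0,1,3} = 2
So g(8) = 2.
Grundy values for stack C (subtraction set {1, 4}):
g(0) = mex{} = 0
g(1) = mex{0} = 1
g(2) = mex{1} = 0
g(3) = mex{0} = 1
g(4) = mex{0,1} = 2
g(5) = mex{1,2} = 0
So g(5) = 0.
Stack D is a plain Nim stack of size 17, so its Grundy value is 17.
By the Sprague-Grundy theorem, the Grundy value of a sum of independent games is the XOR of the component values.
Combined value = 2 ⊕ 2 ⊕ 0 ⊕ 17 = 17.

17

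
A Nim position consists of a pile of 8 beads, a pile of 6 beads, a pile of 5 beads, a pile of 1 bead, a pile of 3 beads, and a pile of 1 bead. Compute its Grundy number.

8

Nim-sum: 8 ^ 6 ^ 5 ^ 1 ^ 3 ^ 1 = 8.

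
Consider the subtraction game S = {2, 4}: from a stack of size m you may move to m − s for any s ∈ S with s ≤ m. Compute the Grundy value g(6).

Build the Grundy sequence with g(k) = mex{g(k−s) : s ∈ {2, 4}, s ≤ k}:
k:     0  1  2  3  4  5  6
g(k):  0  0  1  1  2  2  0
So g(6) = 0.

0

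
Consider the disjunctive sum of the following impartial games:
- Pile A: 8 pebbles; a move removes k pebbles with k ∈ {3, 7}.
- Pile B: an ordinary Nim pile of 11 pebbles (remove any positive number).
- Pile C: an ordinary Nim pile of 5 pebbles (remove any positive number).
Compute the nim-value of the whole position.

Grundy values for pile A (subtraction set {3, 7}):
g(0) = mex{} = 0
g(1) = mex{} = 0
g(2) = mex{} = 0
g(3) = mex{0} = 1
g(4) = mex{0} = 1
g(5) = mex{0} = 1
g(6) = mex{1} = 0
g(7) = mex{0,1} = 2
g(8) = mex{0,1} = 2
So g(8) = 2.
Pile B is a plain Nim pile of size 11, so its Grundy value is 11.
Pile C is a plain Nim pile of size 5, so its Grundy value is 5.
The value of a disjunctive sum is the nim-sum of the parts.
Combined value = 2 ⊕ 11 ⊕ 5 = 12.

12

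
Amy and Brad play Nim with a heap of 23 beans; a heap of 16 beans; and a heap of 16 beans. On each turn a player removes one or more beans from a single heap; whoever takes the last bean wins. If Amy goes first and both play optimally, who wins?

Amy wins

Nim-sum: 23 ^ 16 ^ 16 = 23.
The nim-sum is 23 ≠ 0, so this is an N-position: the player to move can win; Amy has a winning move.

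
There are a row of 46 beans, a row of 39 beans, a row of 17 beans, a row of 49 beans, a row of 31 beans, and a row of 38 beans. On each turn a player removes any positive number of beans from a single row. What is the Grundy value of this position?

16

Compute the nim-sum pairwise:
46 ^ 39 = 9
9 ^ 17 = 24
24 ^ 49 = 41
41 ^ 31 = 54
54 ^ 38 = 16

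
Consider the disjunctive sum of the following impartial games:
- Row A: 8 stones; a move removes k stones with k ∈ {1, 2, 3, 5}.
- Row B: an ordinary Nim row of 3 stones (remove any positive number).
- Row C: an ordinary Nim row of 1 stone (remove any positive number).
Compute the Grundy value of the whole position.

Build the Grundy sequence for row A with g(k) = mex{g(k−s) : s ∈ {1, 2, 3, 5}, s ≤ k}:
k:     0  1  2  3  4  5  6  7  8
g(k):  0  1  2  3  0  1  2  3  0
So g(8) = 0.
Row B is a plain Nim row of size 3, so its Grundy value is 3.
Row C is a plain Nim row of size 1, so its Grundy value is 1.
The value of a disjunctive sum is the nim-sum of the parts.
Combined value = 0 XOR 3 XOR 1 = 2.

2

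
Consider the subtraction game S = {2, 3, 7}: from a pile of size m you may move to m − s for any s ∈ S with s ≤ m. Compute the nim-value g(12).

1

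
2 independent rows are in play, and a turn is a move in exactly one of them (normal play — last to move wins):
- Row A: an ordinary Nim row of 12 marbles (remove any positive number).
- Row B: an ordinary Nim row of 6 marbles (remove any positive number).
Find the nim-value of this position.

10

Row A is a plain Nim row of size 12, so its Grundy value is 12.
Row B is a plain Nim row of size 6, so its Grundy value is 6.
The value of a disjunctive sum is the nim-sum of the parts.
Combined value = 12 XOR 6 = 10.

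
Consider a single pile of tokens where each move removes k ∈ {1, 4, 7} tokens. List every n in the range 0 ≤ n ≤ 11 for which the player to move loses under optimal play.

Compute g(0), g(1), … for moves {1, 4, 7}:
k:     0  1  2  3  4  5  6  7  8  9 10 11
g(k):  0  1  0  1  2  0  1  2  0  1  0  1
The P-positions (g = 0) in 0..11 are 0, 2, 5, 8, 10.

0, 2, 5, 8, 10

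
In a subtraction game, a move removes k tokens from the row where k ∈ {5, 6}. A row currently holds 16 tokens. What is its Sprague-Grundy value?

1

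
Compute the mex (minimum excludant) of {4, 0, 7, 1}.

2

The values 0, 1 are all present; 2 is the first non-negative integer missing from the set.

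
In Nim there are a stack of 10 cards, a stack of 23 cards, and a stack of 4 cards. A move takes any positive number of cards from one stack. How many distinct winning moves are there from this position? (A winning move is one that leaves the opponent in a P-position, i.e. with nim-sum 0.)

Bitwise XOR of the heap sizes:
  01010  (10)
  10111  (23)
  00100  (4)
  -----
  11001  (25)
The overall nim-sum is X = 25. A stack of size p has a winning move iff p XOR X < p (reduce it to p XOR X).
  10: 10 XOR 25 = 19 ≥ 10 — no move.
  23: 23 XOR 25 = 14 < 23 — winning move (to 14).
  4: 4 XOR 25 = 29 ≥ 4 — no move.
That gives 1 winning move.

1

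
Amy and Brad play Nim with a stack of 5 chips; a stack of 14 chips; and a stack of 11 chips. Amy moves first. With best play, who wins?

Brad wins

Nim-sum: 5 XOR 14 XOR 11 = 0.
The nim-sum is 0, so this is a P-position: the player to move is in a losing position under optimal play; Amy is about to move from it and so loses — Brad wins.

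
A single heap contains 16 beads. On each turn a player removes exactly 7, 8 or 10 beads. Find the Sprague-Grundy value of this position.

Build the Grundy sequence with g(k) = mex{g(k−s) : s ∈ {7, 8, 10}, s ≤ k}:
k:     0  1  2  3  4  5  6  7  8  9 10 11 12 13 14 15 16
g(k):  0  0  0  0  0  0  0  1  1  1  1  1  1  1  2  2  2
So g(16) = 2.

2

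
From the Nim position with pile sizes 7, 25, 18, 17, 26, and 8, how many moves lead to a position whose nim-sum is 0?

Compute the nim-sum pairwise:
7 ⊕ 25 = 30
30 ⊕ 18 = 12
12 ⊕ 17 = 29
29 ⊕ 26 = 7
7 ⊕ 8 = 15
The overall nim-sum is X = 15. A pile of size p has a winning move iff p XOR X < p (reduce it to p XOR X).
  7: 7 XOR 15 = 8 ≥ 7 — no move.
  25: 25 XOR 15 = 22 < 25 — winning move (to 22).
  18: 18 XOR 15 = 29 ≥ 18 — no move.
  17: 17 XOR 15 = 30 ≥ 17 — no move.
  26: 26 XOR 15 = 21 < 26 — winning move (to 21).
  8: 8 XOR 15 = 7 < 8 — winning move (to 7).
That gives 3 winning moves.

3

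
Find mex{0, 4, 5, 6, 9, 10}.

1

0 is in the set but 1 is not, so the mex is 1.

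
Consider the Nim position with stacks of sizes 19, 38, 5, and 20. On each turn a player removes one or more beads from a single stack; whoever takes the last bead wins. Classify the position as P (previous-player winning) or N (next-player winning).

Bitwise XOR of the heap sizes:
  010011  (19)
  100110  (38)
  000101  (5)
  010100  (20)
  ------
  100100  (36)
The nim-sum is 36 ≠ 0, so this is an N-position: the player to move can win.

N-position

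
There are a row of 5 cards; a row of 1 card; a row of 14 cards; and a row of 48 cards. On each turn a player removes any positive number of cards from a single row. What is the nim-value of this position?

58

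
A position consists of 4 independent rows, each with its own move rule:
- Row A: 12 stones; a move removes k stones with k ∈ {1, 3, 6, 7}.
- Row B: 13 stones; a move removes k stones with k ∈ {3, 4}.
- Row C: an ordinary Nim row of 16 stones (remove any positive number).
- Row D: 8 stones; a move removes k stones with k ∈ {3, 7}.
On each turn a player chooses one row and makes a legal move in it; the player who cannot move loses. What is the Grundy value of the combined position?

16

Build the Grundy sequence for row A with g(k) = mex{g(k−s) : s ∈ {1, 3, 6, 7}, s ≤ k}:
k:     0  1  2  3  4  5  6  7  8  9 10 11 12
g(k):  0  1  0  1  0  1  2  3  2  3  2  3  0
So g(12) = 0.
Build the Grundy sequence for row B with g(k) = mex{g(k−s) : s ∈ {3, 4}, s ≤ k}:
g(0) = mex{} = 0
g(1) = mex{} = 0
g(2) = mex{} = 0
g(3) = mex{0} = 1
g(4) = mex{0} = 1
g(5) = mex{0} = 1
g(6) = mex{0,1} = 2
g(7) = mex{1} = 0
g(8) = mex{1} = 0
g(9) = mex{1,2} = 0
g(10) = mex{0,2} = 1
g(11) = mex{0} = 1
g(12) = mex{0} = 1
g(13) = mex{0,1} = 2
So g(13) = 2.
Row C is a plain Nim row of size 16, so its Grundy value is 16.
Grundy values for row D (subtraction set {3, 7}):
k:     0  1  2  3  4  5  6  7  8
g(k):  0  0  0  1  1  1  0  2  2
So g(8) = 2.
By the Sprague-Grundy theorem, the Grundy value of a sum of independent games is the XOR of the component values.
Combined value = 0 ⊕ 2 ⊕ 16 ⊕ 2 = 16.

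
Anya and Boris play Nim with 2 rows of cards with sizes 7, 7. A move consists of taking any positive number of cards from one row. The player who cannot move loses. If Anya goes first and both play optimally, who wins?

Boris wins

Nim-sum: 7 XOR 7 = 0.
The nim-sum is 0, so this is a P-position: the player to move is in a losing position under optimal play; Anya is about to move from it and so loses — Boris wins.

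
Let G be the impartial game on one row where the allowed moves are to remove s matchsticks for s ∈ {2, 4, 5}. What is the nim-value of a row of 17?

1

Grundy values for subtraction set {2, 4, 5}:
k:     0  1  2  3  4  5  6  7  8  9 10 11 12 13 14 15 16 17
g(k):  0  0  1  1  2  2  3  0  0  1  1  2  2  3  0  0  1  1
So g(17) = 1.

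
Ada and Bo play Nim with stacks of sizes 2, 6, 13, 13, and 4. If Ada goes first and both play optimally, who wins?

Bo wins

In binary:
  0010  (2)
  0110  (6)
  1101  (13)
  1101  (13)
  0100  (4)
  ----
  0000  (0)
The nim-sum is 0, so this is a P-position: the player to move is in a losing position under optimal play; Ada is about to move from it and so loses — Bo wins.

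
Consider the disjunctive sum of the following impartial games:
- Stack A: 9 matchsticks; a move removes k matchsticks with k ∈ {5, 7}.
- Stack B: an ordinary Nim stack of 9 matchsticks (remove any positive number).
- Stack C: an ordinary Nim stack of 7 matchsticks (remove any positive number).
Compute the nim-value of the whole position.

For stack A, compute g(0), g(1), … with moves {5, 7}:
g(0) = mex{} = 0
g(1) = mex{} = 0
g(2) = mex{} = 0
g(3) = mex{} = 0
g(4) = mex{} = 0
g(5) = mex{0} = 1
g(6) = mex{0} = 1
g(7) = mex{0} = 1
g(8) = mex{0} = 1
g(9) = mex{0} = 1
So g(9) = 1.
Stack B is a plain Nim stack of size 9, so its Grundy value is 9.
Stack C is a plain Nim stack of size 7, so its Grundy value is 7.
By the Sprague-Grundy theorem, the Grundy value of a sum of independent games is the XOR of the component values.
Combined value = 1 XOR 9 XOR 7 = 15.

15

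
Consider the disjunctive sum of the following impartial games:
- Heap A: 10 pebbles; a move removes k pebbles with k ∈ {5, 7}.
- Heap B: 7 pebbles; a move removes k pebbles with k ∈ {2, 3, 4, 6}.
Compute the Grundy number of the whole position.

1

Grundy values for heap A (subtraction set {5, 7}):
k:     0  1  2  3  4  5  6  7  8  9 10
g(k):  0  0  0  0  0  1  1  1  1  1  2
So g(10) = 2.
For heap B, compute g(0), g(1), … with moves {2, 3, 4, 6}:
g(0) = mex{} = 0
g(1) = mex{} = 0
g(2) = mex{0} = 1
g(3) = mex{0} = 1
g(4) = mex{0,1} = 2
g(5) = mex{0,1} = 2
g(6) = mex{0,1,2} = 3
g(7) = mex{0,1,2} = 3
So g(7) = 3.
By the Sprague-Grundy theorem, the Grundy value of a sum of independent games is the XOR of the component values.
Combined value = 2 XOR 3 = 1.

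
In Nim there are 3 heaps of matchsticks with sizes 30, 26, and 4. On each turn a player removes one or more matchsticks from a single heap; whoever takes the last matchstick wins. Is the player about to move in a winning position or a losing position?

Nim-sum: 30 XOR 26 XOR 4 = 0.
The nim-sum is 0, so this is a P-position: the player to move is in a losing position under optimal play.

Losing position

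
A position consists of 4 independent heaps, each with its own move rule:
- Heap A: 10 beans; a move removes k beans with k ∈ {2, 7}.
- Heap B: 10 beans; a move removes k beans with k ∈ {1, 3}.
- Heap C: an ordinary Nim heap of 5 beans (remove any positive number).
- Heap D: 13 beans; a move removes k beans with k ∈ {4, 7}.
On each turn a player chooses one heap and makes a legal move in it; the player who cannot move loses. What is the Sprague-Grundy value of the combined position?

5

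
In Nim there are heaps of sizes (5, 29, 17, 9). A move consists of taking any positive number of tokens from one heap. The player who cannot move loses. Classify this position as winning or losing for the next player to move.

Nim-sum: 5 ⊕ 29 ⊕ 17 ⊕ 9 = 0.
The nim-sum is 0, so this is a P-position: the player to move is in a losing position under optimal play.

Losing position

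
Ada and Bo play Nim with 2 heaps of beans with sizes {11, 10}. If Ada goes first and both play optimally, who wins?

Ada wins

Write each in binary and XOR column by column:
  1011  (11)
  1010  (10)
  ----
  0001  (1)
The nim-sum is 1 ≠ 0, so this is an N-position: the player to move can win; Ada has a winning move.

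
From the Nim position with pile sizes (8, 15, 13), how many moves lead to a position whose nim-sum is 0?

3

Nim-sum: 8 ^ 15 ^ 13 = 10.
The overall nim-sum is X = 10. A pile of size p has a winning move iff p XOR X < p (reduce it to p XOR X).
  8: 8 XOR 10 = 2 < 8 — winning move (to 2).
  15: 15 XOR 10 = 5 < 15 — winning move (to 5).
  13: 13 XOR 10 = 7 < 13 — winning move (to 7).
That gives 3 winning moves.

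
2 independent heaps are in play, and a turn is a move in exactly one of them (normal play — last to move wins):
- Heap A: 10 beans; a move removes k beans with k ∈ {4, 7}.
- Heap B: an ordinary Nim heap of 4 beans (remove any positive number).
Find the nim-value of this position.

Grundy values for heap A (subtraction set {4, 7}):
k:     0  1  2  3  4  5  6  7  8  9 10
g(k):  0  0  0  0  1  1  1  1  2  2  2
So g(10) = 2.
Heap B is a plain Nim heap of size 4, so its Grundy value is 4.
The value of a disjunctive sum is the nim-sum of the parts.
Combined value = 2 XOR 4 = 6.

6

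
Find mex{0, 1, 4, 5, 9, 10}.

2

The values 0, 1 are all present; 2 is the first non-negative integer missing from the set.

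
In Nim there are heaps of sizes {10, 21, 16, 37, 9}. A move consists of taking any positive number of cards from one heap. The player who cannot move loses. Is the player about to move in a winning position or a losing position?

Winning position

Nim-sum: 10 ^ 21 ^ 16 ^ 37 ^ 9 = 35.
The nim-sum is 35 ≠ 0, so this is an N-position: the player to move can win.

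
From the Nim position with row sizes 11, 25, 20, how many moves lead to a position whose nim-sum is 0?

1

Write each in binary and XOR column by column:
  01011  (11)
  11001  (25)
  10100  (20)
  -----
  00110  (6)
The overall nim-sum is X = 6. A row of size p has a winning move iff p XOR X < p (reduce it to p XOR X).
  11: 11 XOR 6 = 13 ≥ 11 — no move.
  25: 25 XOR 6 = 31 ≥ 25 — no move.
  20: 20 XOR 6 = 18 < 20 — winning move (to 18).
That gives 1 winning move.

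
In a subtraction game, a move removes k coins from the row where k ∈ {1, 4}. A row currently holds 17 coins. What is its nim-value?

0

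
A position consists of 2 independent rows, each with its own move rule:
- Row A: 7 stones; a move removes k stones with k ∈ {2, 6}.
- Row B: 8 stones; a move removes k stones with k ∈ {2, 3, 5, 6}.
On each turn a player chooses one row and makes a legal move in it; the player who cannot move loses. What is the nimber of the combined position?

1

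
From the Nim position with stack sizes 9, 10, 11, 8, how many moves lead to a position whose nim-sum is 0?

0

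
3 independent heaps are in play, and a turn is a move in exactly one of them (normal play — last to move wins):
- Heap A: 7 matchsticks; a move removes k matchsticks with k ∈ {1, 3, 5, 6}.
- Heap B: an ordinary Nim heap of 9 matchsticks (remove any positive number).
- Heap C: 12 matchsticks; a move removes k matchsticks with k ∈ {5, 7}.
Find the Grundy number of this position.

Grundy values for heap A (subtraction set {1, 3, 5, 6}):
k:     0  1  2  3  4  5  6  7
g(k):  0  1  0  1  0  1  2  3
So g(7) = 3.
Heap B is a plain Nim heap of size 9, so its Grundy value is 9.
Build the Grundy sequence for heap C with g(k) = mex{g(k−s) : s ∈ {5, 7}, s ≤ k}:
k:     0  1  2  3  4  5  6  7  8  9 10 11 12
g(k):  0  0  0  0  0  1  1  1  1  1  2  2  0
So g(12) = 0.
The value of a disjunctive sum is the nim-sum of the parts.
Combined value = 3 ⊕ 9 ⊕ 0 = 10.

10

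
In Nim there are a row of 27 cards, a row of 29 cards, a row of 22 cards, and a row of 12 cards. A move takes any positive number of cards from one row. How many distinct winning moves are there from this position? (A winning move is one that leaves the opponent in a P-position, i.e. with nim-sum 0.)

Compute the nim-sum pairwise:
27 XOR 29 = 6
6 XOR 22 = 16
16 XOR 12 = 28
The overall nim-sum is X = 28. A row of size p has a winning move iff p XOR X < p (reduce it to p XOR X).
  27: 27 XOR 28 = 7 < 27 — winning move (to 7).
  29: 29 XOR 28 = 1 < 29 — winning move (to 1).
  22: 22 XOR 28 = 10 < 22 — winning move (to 10).
  12: 12 XOR 28 = 16 ≥ 12 — no move.
That gives 3 winning moves.

3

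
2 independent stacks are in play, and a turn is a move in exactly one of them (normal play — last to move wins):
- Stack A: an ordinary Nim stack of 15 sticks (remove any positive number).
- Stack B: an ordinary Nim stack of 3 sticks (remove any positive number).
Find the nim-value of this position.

Stack A is a plain Nim stack of size 15, so its Grundy value is 15.
Stack B is a plain Nim stack of size 3, so its Grundy value is 3.
By the Sprague-Grundy theorem, the Grundy value of a sum of independent games is the XOR of the component values.
Combined value = 15 ⊕ 3 = 12.

12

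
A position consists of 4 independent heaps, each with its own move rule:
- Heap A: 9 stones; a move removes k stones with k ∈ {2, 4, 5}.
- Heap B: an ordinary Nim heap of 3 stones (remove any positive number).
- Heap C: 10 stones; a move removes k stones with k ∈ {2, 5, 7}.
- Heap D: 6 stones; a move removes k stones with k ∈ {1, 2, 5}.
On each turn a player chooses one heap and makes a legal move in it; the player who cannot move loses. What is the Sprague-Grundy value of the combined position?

2

Grundy values for heap A (subtraction set {2, 4, 5}):
k:     0  1  2  3  4  5  6  7  8  9
g(k):  0  0  1  1  2  2  3  0  0  1
So g(9) = 1.
Heap B is a plain Nim heap of size 3, so its Grundy value is 3.
For heap C, compute g(0), g(1), … with moves {2, 5, 7}:
k:     0  1  2  3  4  5  6  7  8  9 10
g(k):  0  0  1  1  0  2  1  3  2  2  0
So g(10) = 0.
Build the Grundy sequence for heap D with g(k) = mex{g(k−s) : s ∈ {1, 2, 5}, s ≤ k}:
g(0) = mex{} = 0
g(1) = mex{0} = 1
g(2) = mex{0,1} = 2
g(3) = mex{1,2} = 0
g(4) = mex{0,2} = 1
g(5) = mex{0,1} = 2
g(6) = mex{1,2} = 0
So g(6) = 0.
The value of a disjunctive sum is the nim-sum of the parts.
Combined value = 1 XOR 3 XOR 0 XOR 0 = 2.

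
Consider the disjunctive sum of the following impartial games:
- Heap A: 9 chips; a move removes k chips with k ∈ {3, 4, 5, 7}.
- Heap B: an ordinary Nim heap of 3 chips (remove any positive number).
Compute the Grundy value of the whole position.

0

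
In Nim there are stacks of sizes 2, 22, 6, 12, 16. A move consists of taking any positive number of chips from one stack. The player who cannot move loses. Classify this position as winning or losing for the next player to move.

Write each in binary and XOR column by column:
  00010  (2)
  10110  (22)
  00110  (6)
  01100  (12)
  10000  (16)
  -----
  01110  (14)
The nim-sum is 14 ≠ 0, so this is an N-position: the player to move can win.

Winning position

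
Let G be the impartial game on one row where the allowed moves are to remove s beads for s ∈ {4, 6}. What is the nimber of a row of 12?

Grundy values for subtraction set {4, 6}:
k:     0  1  2  3  4  5  6  7  8  9 10 11 12
g(k):  0  0  0  0  1  1  1  1  2  2  0  0  0
So g(12) = 0.

0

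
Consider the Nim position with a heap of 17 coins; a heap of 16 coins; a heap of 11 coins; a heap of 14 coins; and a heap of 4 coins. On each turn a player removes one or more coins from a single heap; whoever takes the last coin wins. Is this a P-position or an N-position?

Compute the nim-sum pairwise:
17 ^ 16 = 1
1 ^ 11 = 10
10 ^ 14 = 4
4 ^ 4 = 0
The nim-sum is 0, so this is a P-position: the player to move is in a losing position under optimal play.

P-position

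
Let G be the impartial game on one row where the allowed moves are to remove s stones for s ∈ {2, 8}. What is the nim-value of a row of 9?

2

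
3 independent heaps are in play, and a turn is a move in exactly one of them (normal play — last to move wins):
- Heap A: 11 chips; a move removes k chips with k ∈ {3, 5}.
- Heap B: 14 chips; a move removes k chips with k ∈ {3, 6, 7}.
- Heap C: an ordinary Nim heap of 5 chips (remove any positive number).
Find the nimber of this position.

5

For heap A, compute g(0), g(1), … with moves {3, 5}:
g(0) = mex{} = 0
g(1) = mex{} = 0
g(2) = mex{} = 0
g(3) = mex{0} = 1
g(4) = mex{0} = 1
g(5) = mex{0} = 1
g(6) = mex{0,1} = 2
g(7) = mex{0,1} = 2
g(8) = mex{1} = 0
g(9) = mex{1,2} = 0
g(10) = mex{1,2} = 0
g(11) = mex{0,2} = 1
So g(11) = 1.
For heap B, compute g(0), g(1), … with moves {3, 6, 7}:
g(0) = mex{} = 0
g(1) = mex{} = 0
g(2) = mex{} = 0
g(3) = mex{0} = 1
g(4) = mex{0} = 1
g(5) = mex{0} = 1
g(6) = mex{0,1} = 2
g(7) = mex{0,1} = 2
g(8) = mex{0,1} = 2
g(9) = mex{0,1,2} = 3
g(10) = mex{1,2} = 0
g(11) = mex{1,2} = 0
g(12) = mex{1,2,3} = 0
g(13) = mex{0,2} = 1
g(14) = mex{0,2} = 1
So g(14) = 1.
Heap C is a plain Nim heap of size 5, so its Grundy value is 5.
By the Sprague-Grundy theorem, the Grundy value of a sum of independent games is the XOR of the component values.
Combined value = 1 ⊕ 1 ⊕ 5 = 5.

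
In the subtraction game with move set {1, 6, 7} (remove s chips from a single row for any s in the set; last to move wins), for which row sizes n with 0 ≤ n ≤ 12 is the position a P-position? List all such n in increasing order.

0, 2, 4, 12

Build the Grundy sequence with g(k) = mex{g(k−s) : s ∈ {1, 6, 7}, s ≤ k}:
g(0) = mex{} = 0
g(1) = mex{0} = 1
g(2) = mex{1} = 0
g(3) = mex{0} = 1
g(4) = mex{1} = 0
g(5) = mex{0} = 1
g(6) = mex{0,1} = 2
g(7) = mex{0,1,2} = 3
g(8) = mex{0,1,3} = 2
g(9) = mex{0,1,2} = 3
g(10) = mex{0,1,3} = 2
g(11) = mex{0,1,2} = 3
g(12) = mex{1,2,3} = 0
The P-positions (g = 0) in 0..12 are 0, 2, 4, 12.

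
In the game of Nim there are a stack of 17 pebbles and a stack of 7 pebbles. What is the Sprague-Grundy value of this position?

Compute the nim-sum pairwise:
17 ⊕ 7 = 22

22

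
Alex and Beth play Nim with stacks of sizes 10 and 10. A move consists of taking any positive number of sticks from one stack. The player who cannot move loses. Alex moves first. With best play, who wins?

Compute the nim-sum pairwise:
10 ^ 10 = 0
The nim-sum is 0, so this is a P-position: the player to move is in a losing position under optimal play; Alex is about to move from it and so loses — Beth wins.

Beth wins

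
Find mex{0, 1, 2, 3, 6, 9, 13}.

4

The values 0, 1, 2, 3 are all present; 4 is the first non-negative integer missing from the set.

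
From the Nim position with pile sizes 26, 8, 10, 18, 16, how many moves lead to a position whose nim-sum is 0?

Compute the nim-sum pairwise:
26 ⊕ 8 = 18
18 ⊕ 10 = 24
24 ⊕ 18 = 10
10 ⊕ 16 = 26
The overall nim-sum is X = 26. A pile of size p has a winning move iff p XOR X < p (reduce it to p XOR X).
  26: 26 XOR 26 = 0 < 26 — winning move (to 0).
  8: 8 XOR 26 = 18 ≥ 8 — no move.
  10: 10 XOR 26 = 16 ≥ 10 — no move.
  18: 18 XOR 26 = 8 < 18 — winning move (to 8).
  16: 16 XOR 26 = 10 < 16 — winning move (to 10).
That gives 3 winning moves.

3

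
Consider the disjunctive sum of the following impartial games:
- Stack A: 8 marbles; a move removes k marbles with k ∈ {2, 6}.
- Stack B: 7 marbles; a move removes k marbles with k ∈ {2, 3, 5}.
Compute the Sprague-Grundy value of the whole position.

For stack A, compute g(0), g(1), … with moves {2, 6}:
g(0) = mex{} = 0
g(1) = mex{} = 0
g(2) = mex{0} = 1
g(3) = mex{0} = 1
g(4) = mex{1} = 0
g(5) = mex{1} = 0
g(6) = mex{0} = 1
g(7) = mex{0} = 1
g(8) = mex{1} = 0
So g(8) = 0.
Grundy values for stack B (subtraction set {2, 3, 5}):
k:     0  1  2  3  4  5  6  7
g(k):  0  0  1  1  2  2  3  0
So g(7) = 0.
The value of a disjunctive sum is the nim-sum of the parts.
Combined value = 0 XOR 0 = 0.

0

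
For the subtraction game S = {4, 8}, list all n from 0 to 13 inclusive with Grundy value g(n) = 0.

0, 1, 2, 3, 12, 13

Build the Grundy sequence with g(k) = mex{g(k−s) : s ∈ {4, 8}, s ≤ k}:
k:     0  1  2  3  4  5  6  7  8  9 10 11 12 13
g(k):  0  0  0  0  1  1  1  1  2  2  2  2  0  0
The P-positions (g = 0) in 0..13 are 0, 1, 2, 3, 12, 13.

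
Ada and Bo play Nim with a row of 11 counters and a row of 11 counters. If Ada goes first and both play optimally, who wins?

Bo wins

Nim-sum: 11 ^ 11 = 0.
The nim-sum is 0, so this is a P-position: the player to move is in a losing position under optimal play; Ada is about to move from it and so loses — Bo wins.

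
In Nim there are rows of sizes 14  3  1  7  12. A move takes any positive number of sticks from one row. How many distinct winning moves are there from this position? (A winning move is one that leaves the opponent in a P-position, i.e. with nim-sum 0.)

Compute the nim-sum pairwise:
14 ⊕ 3 = 13
13 ⊕ 1 = 12
12 ⊕ 7 = 11
11 ⊕ 12 = 7
The overall nim-sum is X = 7. A row of size p has a winning move iff p XOR X < p (reduce it to p XOR X).
  14: 14 XOR 7 = 9 < 14 — winning move (to 9).
  3: 3 XOR 7 = 4 ≥ 3 — no move.
  1: 1 XOR 7 = 6 ≥ 1 — no move.
  7: 7 XOR 7 = 0 < 7 — winning move (to 0).
  12: 12 XOR 7 = 11 < 12 — winning move (to 11).
That gives 3 winning moves.

3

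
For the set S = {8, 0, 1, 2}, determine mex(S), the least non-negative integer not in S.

The values 0, 1, 2 are all present; 3 is the first non-negative integer missing from the set.

3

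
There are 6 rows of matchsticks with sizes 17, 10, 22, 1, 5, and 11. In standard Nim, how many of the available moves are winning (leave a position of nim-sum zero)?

3

Compute the nim-sum pairwise:
17 ^ 10 = 27
27 ^ 22 = 13
13 ^ 1 = 12
12 ^ 5 = 9
9 ^ 11 = 2
The overall nim-sum is X = 2. A row of size p has a winning move iff p XOR X < p (reduce it to p XOR X).
  17: 17 XOR 2 = 19 ≥ 17 — no move.
  10: 10 XOR 2 = 8 < 10 — winning move (to 8).
  22: 22 XOR 2 = 20 < 22 — winning move (to 20).
  1: 1 XOR 2 = 3 ≥ 1 — no move.
  5: 5 XOR 2 = 7 ≥ 5 — no move.
  11: 11 XOR 2 = 9 < 11 — winning move (to 9).
That gives 3 winning moves.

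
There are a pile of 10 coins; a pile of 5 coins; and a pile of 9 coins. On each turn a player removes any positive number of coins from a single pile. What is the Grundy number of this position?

Write each in binary and XOR column by column:
  1010  (10)
  0101  (5)
  1001  (9)
  ----
  0110  (6)

6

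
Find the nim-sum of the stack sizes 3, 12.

15

Bitwise XOR of the heap sizes:
  0011  (3)
  1100  (12)
  ----
  1111  (15)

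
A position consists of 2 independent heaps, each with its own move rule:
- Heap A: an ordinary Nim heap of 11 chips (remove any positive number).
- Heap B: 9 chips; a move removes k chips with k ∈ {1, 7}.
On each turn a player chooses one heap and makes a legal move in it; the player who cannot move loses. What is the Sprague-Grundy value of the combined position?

Heap A is a plain Nim heap of size 11, so its Grundy value is 11.
Grundy values for heap B (subtraction set {1, 7}):
k:     0  1  2  3  4  5  6  7  8  9
g(k):  0  1  0  1  0  1  0  1  0  1
So g(9) = 1.
The value of a disjunctive sum is the nim-sum of the parts.
Combined value = 11 ⊕ 1 = 10.

10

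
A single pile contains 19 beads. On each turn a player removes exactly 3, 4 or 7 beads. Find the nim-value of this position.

3

Compute g(0), g(1), … for moves {3, 4, 7}:
k:     0  1  2  3  4  5  6  7  8  9 10 11 12 13 14 15 16 17 18 19
g(k):  0  0  0  1  1  1  2  2  2  3  0  0  0  1  1  1  2  2  2  3
So g(19) = 3.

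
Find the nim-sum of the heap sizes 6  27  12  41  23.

47

Bitwise XOR of the heap sizes:
  000110  (6)
  011011  (27)
  001100  (12)
  101001  (41)
  010111  (23)
  ------
  101111  (47)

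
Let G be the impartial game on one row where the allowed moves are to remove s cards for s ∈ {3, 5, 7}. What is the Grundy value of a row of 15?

1

Compute g(0), g(1), … for moves {3, 5, 7}:
k:     0  1  2  3  4  5  6  7  8  9 10 11 12 13 14 15
g(k):  0  0  0  1  1  1  2  2  2  3  0  0  0  1  1  1
So g(15) = 1.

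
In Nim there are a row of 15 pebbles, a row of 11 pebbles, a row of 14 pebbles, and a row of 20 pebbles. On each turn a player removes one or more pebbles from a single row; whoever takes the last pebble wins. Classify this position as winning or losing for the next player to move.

Winning position

Nim-sum: 15 XOR 11 XOR 14 XOR 20 = 30.
The nim-sum is 30 ≠ 0, so this is an N-position: the player to move can win.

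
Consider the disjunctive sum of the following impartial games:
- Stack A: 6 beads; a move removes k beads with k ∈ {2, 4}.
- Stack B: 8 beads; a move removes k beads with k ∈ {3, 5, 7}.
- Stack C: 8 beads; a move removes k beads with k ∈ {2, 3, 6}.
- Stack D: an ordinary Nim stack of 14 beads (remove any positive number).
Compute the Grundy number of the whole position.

14

For stack A, compute g(0), g(1), … with moves {2, 4}:
k:     0  1  2  3  4  5  6
g(k):  0  0  1  1  2  2  0
So g(6) = 0.
Grundy values for stack B (subtraction set {3, 5, 7}):
k:     0  1  2  3  4  5  6  7  8
g(k):  0  0  0  1  1  1  2  2  2
So g(8) = 2.
For stack C, compute g(0), g(1), … with moves {2, 3, 6}:
g(0) = mex{} = 0
g(1) = mex{} = 0
g(2) = mex{0} = 1
g(3) = mex{0} = 1
g(4) = mex{0,1} = 2
g(5) = mex{1} = 0
g(6) = mex{0,1,2} = 3
g(7) = mex{0,2} = 1
g(8) = mex{0,1,3} = 2
So g(8) = 2.
Stack D is a plain Nim stack of size 14, so its Grundy value is 14.
The value of a disjunctive sum is the nim-sum of the parts.
Combined value = 0 XOR 2 XOR 2 XOR 14 = 14.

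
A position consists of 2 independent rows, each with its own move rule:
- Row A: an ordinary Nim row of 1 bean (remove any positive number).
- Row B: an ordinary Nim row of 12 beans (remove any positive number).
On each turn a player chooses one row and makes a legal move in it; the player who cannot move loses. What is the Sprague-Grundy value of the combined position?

13

Row A is a plain Nim row of size 1, so its Grundy value is 1.
Row B is a plain Nim row of size 12, so its Grundy value is 12.
The value of a disjunctive sum is the nim-sum of the parts.
Combined value = 1 XOR 12 = 13.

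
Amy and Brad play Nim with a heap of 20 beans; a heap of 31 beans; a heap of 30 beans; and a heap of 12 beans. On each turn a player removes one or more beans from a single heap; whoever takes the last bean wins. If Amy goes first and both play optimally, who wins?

Amy wins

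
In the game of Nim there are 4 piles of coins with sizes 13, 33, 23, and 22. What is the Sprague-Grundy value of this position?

Compute the nim-sum pairwise:
13 ⊕ 33 = 44
44 ⊕ 23 = 59
59 ⊕ 22 = 45

45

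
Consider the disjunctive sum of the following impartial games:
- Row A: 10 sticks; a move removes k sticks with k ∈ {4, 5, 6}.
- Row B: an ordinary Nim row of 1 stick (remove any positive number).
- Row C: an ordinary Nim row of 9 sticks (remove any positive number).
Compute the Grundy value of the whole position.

8

Build the Grundy sequence for row A with g(k) = mex{g(k−s) : s ∈ {4, 5, 6}, s ≤ k}:
g(0) = mex{} = 0
g(1) = mex{} = 0
g(2) = mex{} = 0
g(3) = mex{} = 0
g(4) = mex{0} = 1
g(5) = mex{0} = 1
g(6) = mex{0} = 1
g(7) = mex{0} = 1
g(8) = mex{0,1} = 2
g(9) = mex{0,1} = 2
g(10) = mex{1} = 0
So g(10) = 0.
Row B is a plain Nim row of size 1, so its Grundy value is 1.
Row C is a plain Nim row of size 9, so its Grundy value is 9.
By the Sprague-Grundy theorem, the Grundy value of a sum of independent games is the XOR of the component values.
Combined value = 0 ⊕ 1 ⊕ 9 = 8.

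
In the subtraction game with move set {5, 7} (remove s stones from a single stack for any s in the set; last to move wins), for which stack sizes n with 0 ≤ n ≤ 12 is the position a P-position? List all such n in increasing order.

0, 1, 2, 3, 4, 12

Grundy values for subtraction set {5, 7}:
k:     0  1  2  3  4  5  6  7  8  9 10 11 12
g(k):  0  0  0  0  0  1  1  1  1  1  2  2  0
The P-positions (g = 0) in 0..12 are 0, 1, 2, 3, 4, 12.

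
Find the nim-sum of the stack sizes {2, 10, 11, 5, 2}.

4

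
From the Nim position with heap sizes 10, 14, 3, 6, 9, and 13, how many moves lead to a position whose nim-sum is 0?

3

Nim-sum: 10 ^ 14 ^ 3 ^ 6 ^ 9 ^ 13 = 5.
The overall nim-sum is X = 5. A heap of size p has a winning move iff p XOR X < p (reduce it to p XOR X).
  10: 10 XOR 5 = 15 ≥ 10 — no move.
  14: 14 XOR 5 = 11 < 14 — winning move (to 11).
  3: 3 XOR 5 = 6 ≥ 3 — no move.
  6: 6 XOR 5 = 3 < 6 — winning move (to 3).
  9: 9 XOR 5 = 12 ≥ 9 — no move.
  13: 13 XOR 5 = 8 < 13 — winning move (to 8).
That gives 3 winning moves.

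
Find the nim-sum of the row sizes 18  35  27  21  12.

51

Compute the nim-sum pairwise:
18 ^ 35 = 49
49 ^ 27 = 42
42 ^ 21 = 63
63 ^ 12 = 51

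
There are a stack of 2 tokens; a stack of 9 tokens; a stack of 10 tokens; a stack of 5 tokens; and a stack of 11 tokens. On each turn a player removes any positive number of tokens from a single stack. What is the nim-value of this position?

Write each in binary and XOR column by column:
  0010  (2)
  1001  (9)
  1010  (10)
  0101  (5)
  1011  (11)
  ----
  1111  (15)

15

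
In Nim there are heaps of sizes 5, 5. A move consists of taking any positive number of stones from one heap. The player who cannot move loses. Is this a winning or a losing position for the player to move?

Losing position

Nim-sum: 5 XOR 5 = 0.
The nim-sum is 0, so this is a P-position: the player to move is in a losing position under optimal play.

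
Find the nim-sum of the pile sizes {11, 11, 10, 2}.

In binary:
  1011  (11)
  1011  (11)
  1010  (10)
  0010  (2)
  ----
  1000  (8)

8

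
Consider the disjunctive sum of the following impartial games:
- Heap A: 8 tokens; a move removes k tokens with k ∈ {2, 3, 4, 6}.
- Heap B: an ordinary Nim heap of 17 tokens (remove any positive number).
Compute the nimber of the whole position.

17

For heap A, compute g(0), g(1), … with moves {2, 3, 4, 6}:
k:     0  1  2  3  4  5  6  7  8
g(k):  0  0  1  1  2  2  3  3  0
So g(8) = 0.
Heap B is a plain Nim heap of size 17, so its Grundy value is 17.
The value of a disjunctive sum is the nim-sum of the parts.
Combined value = 0 ⊕ 17 = 17.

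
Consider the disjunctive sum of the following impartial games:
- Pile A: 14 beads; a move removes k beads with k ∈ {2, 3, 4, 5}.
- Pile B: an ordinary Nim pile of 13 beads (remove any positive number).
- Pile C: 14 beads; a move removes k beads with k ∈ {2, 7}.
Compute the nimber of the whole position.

13

Grundy values for pile A (subtraction set {2, 3, 4, 5}):
g(0) = mex{} = 0
g(1) = mex{} = 0
g(2) = mex{0} = 1
g(3) = mex{0} = 1
g(4) = mex{0,1} = 2
g(5) = mex{0,1} = 2
g(6) = mex{0,1,2} = 3
g(7) = mex{1,2} = 0
g(8) = mex{1,2,3} = 0
g(9) = mex{0,2,3} = 1
g(10) = mex{0,2,3} = 1
g(11) = mex{0,1,3} = 2
g(12) = mex{0,1} = 2
g(13) = mex{0,1,2} = 3
g(14) = mex{1,2} = 0
So g(14) = 0.
Pile B is a plain Nim pile of size 13, so its Grundy value is 13.
Grundy values for pile C (subtraction set {2, 7}):
k:     0  1  2  3  4  5  6  7  8  9 10 11 12 13 14
g(k):  0  0  1  1  0  0  1  1  2  0  0  1  1  0  0
So g(14) = 0.
By the Sprague-Grundy theorem, the Grundy value of a sum of independent games is the XOR of the component values.
Combined value = 0 XOR 13 XOR 0 = 13.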